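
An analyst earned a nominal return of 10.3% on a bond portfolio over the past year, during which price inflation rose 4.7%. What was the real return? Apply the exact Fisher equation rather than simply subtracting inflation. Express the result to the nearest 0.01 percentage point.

Real return via the Fisher equation: (1 + 10.3%)/(1 + 4.7%) − 1 = 1.103/1.047 − 1 ≈ 0.05349.

5.35%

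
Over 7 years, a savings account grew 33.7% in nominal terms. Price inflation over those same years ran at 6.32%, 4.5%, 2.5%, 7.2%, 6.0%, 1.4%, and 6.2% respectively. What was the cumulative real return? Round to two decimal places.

-4.06%

Cumulative inflation factor: 1.0632 × 1.045 × 1.025 × 1.072 × 1.060 × 1.014 × 1.062 ≈ 1.39354.
Nominal growth factor: 1.33700. Real growth factor = 1.33700 / 1.39354 ≈ 0.95943.
Total real return ≈ -4.0570%.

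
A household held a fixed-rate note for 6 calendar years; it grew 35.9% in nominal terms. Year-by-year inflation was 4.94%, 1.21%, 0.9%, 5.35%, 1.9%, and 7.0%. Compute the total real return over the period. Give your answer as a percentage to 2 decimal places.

Cumulative inflation factor: 1.0494 × 1.0121 × 1.009 × 1.0535 × 1.019 × 1.070 ≈ 1.23097.
Nominal growth factor: 1.35900. Real growth factor = 1.35900 / 1.23097 ≈ 1.10401.
Total real return ≈ 10.4006%.

10.40%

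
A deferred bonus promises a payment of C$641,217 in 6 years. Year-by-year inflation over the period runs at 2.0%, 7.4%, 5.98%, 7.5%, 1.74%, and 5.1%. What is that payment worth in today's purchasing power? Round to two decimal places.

C$480,478.26

Price-level factor over 6 years: 1.020 × 1.074 × 1.0598 × 1.075 × 1.0174 × 1.051 ≈ 1.3345390367.
Purchasing power today: C$641,217 divided by that factor.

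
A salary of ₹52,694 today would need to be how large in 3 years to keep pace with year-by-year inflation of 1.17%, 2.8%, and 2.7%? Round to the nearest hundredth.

Cumulative price-level factor: 1.0117 × 1.028 × 1.027 = 1.0681083452.
The nominal amount required is ₹52,694 scaled up by that factor.

₹56,282.90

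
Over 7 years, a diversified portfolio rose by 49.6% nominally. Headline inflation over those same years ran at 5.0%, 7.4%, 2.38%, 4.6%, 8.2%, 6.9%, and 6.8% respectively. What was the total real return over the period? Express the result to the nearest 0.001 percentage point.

Cumulative inflation factor: 1.050 × 1.074 × 1.0238 × 1.046 × 1.082 × 1.069 × 1.068 ≈ 1.49182.
Nominal growth factor: 1.49600. Real growth factor = 1.49600 / 1.49182 ≈ 1.00280.
Total real return ≈ 0.2802%.

0.280%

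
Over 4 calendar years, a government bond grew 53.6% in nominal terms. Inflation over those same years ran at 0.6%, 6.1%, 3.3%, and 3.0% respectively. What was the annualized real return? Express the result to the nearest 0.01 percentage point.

Cumulative inflation factor: 1.006 × 1.061 × 1.033 × 1.030 ≈ 1.13567.
Nominal growth factor: 1.53600. Real growth factor = 1.53600 / 1.13567 ≈ 1.35251.
Annualized: 1.35251^(1/4) − 1 ≈ 0.07841.

7.84%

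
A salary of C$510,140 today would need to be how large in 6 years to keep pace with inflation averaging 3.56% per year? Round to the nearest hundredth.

C$629,276.67

Cumulative price-level factor: (1+3.56%)^6 ≈ 1.2335371985.
Multiplying C$510,140 by the price-level factor gives the future nominal sum.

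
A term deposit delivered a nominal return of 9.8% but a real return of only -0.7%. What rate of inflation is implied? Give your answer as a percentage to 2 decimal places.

10.57%

From (1+r_nom) = (1+r_real)(1+π), we get 1+π = (1 + 9.8%)/(1 − 0.7%) = 1.098/0.993 ≈ 1.10574.
So π ≈ 10.5740%.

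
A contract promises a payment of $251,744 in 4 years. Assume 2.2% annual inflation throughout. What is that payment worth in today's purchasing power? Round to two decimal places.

Price-level factor over 4 years: (1 + 2.2%)^4 ≈ 1.0909468263.
Purchasing power today: $251,744 divided by that factor.

$230,757.35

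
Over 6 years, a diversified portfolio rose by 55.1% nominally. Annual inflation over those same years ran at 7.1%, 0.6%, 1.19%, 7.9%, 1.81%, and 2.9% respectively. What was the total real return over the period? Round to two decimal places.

Cumulative inflation factor: 1.071 × 1.006 × 1.0119 × 1.079 × 1.0181 × 1.029 ≈ 1.23240.
Nominal growth factor: 1.55100. Real growth factor = 1.55100 / 1.23240 ≈ 1.25852.
Total real return ≈ 25.8518%.

25.85%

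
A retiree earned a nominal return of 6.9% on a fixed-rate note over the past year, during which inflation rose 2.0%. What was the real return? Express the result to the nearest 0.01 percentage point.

Real return via the Fisher equation: (1 + 6.9%)/(1 + 2.0%) − 1 = 1.069/1.020 − 1 ≈ 0.04804.

4.80%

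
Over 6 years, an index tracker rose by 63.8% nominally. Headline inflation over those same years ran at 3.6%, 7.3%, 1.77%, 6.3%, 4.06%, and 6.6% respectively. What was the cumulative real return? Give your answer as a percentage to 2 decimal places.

22.79%

Cumulative inflation factor: 1.036 × 1.073 × 1.0177 × 1.063 × 1.0406 × 1.066 ≈ 1.33399.
Nominal growth factor: 1.63800. Real growth factor = 1.63800 / 1.33399 ≈ 1.22789.
Total real return ≈ 22.7893%.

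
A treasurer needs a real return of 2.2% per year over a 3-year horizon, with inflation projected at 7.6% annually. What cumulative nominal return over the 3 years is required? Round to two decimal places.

32.98%

Required annual nominal rate: (1+2.2%)(1+7.6%) − 1 = 9.9672%.
Cumulative over 3 years: (1 + 0.099672)^3 − 1 ≈ 0.32981.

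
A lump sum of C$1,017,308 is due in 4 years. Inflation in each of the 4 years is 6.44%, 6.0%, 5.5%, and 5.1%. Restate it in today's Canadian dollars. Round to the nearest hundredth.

Price-level factor over 4 years: 1.0644 × 1.060 × 1.055 × 1.051 ≈ 1.2510247645.
Purchasing power today: C$1,017,308 divided by that factor.

C$813,179.75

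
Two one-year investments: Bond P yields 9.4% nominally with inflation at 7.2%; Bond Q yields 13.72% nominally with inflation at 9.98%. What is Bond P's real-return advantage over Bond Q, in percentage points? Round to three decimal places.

Bond P real return: 1.094/1.072 − 1 = 2.0522%.
Bond Q real return: 1.1372/1.0998 − 1 = 3.4006%.
Difference: 2.0522 − 3.4006 = -1.3484 pp.

-1.348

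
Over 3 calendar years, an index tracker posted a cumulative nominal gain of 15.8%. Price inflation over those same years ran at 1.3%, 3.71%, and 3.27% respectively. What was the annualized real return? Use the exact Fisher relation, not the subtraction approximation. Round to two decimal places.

Cumulative inflation factor: 1.013 × 1.0371 × 1.0327 ≈ 1.08494.
Nominal growth factor: 1.15800. Real growth factor = 1.15800 / 1.08494 ≈ 1.06734.
Annualized: 1.06734^(1/3) − 1 ≈ 0.02196.

2.20%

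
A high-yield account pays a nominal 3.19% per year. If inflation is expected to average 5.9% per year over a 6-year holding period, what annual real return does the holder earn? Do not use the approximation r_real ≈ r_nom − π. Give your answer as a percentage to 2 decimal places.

With constant rates the annual real return is the same each year: (1+3.19%)/(1+5.9%) − 1 = -0.02559.

-2.56%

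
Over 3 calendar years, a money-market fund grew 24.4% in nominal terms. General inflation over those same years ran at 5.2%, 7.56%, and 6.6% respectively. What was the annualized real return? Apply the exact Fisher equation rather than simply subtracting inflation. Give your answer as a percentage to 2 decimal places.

Cumulative inflation factor: 1.052 × 1.0756 × 1.066 ≈ 1.20621.
Nominal growth factor: 1.24400. Real growth factor = 1.24400 / 1.20621 ≈ 1.03133.
Annualized: 1.03133^(1/3) − 1 ≈ 0.01034.

1.03%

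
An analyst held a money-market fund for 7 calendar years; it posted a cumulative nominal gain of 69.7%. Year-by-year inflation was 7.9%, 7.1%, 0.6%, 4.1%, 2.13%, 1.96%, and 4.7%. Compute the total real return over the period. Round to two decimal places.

Cumulative inflation factor: 1.079 × 1.071 × 1.006 × 1.041 × 1.0213 × 1.0196 × 1.047 ≈ 1.31944.
Nominal growth factor: 1.69700. Real growth factor = 1.69700 / 1.31944 ≈ 1.28615.
Total real return ≈ 28.6152%.

28.62%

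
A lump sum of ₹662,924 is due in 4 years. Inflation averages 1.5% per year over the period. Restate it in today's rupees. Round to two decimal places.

₹624,596.54

Price-level factor over 4 years: (1 + 1.5%)^4 ≈ 1.0613635506.
Purchasing power today: ₹662,924 divided by that factor.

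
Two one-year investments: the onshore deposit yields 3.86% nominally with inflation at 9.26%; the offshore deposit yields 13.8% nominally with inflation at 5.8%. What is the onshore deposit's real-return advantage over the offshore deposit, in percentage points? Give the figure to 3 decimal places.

-12.504

The onshore deposit real return: 1.0386/1.0926 − 1 = -4.9423%.
The offshore deposit real return: 1.138/1.058 − 1 = 7.5614%.
Difference: -4.9423 − 7.5614 = -12.5037 pp.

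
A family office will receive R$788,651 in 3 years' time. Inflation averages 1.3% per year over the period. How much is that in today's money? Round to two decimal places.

Price-level factor over 3 years: (1 + 1.3%)^3 = 1.039509197.
Purchasing power today: R$788,651 divided by that factor.

R$758,676.31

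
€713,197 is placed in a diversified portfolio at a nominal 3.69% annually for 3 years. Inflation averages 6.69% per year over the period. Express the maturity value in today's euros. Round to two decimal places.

Nominal value at maturity: €713,197 × (1 + 3.69%)^3 ≈ €795,097.03.
Price-level factor over 3 years: (1 + 6.69%)^3 ≈ 1.2144262483.
The maturity value deflated by that factor is the answer in today's purchasing power.

€654,710.02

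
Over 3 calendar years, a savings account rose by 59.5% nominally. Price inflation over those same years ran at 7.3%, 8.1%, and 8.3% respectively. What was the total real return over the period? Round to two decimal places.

Cumulative inflation factor: 1.073 × 1.081 × 1.083 ≈ 1.25619.
Nominal growth factor: 1.59500. Real growth factor = 1.59500 / 1.25619 ≈ 1.26972.
Total real return ≈ 26.9717%.

26.97%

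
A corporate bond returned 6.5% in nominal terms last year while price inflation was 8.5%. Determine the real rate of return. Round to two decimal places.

-1.84%

Real return via the Fisher equation: (1 + 6.5%)/(1 + 8.5%) − 1 = 1.065/1.085 − 1 ≈ -0.01843.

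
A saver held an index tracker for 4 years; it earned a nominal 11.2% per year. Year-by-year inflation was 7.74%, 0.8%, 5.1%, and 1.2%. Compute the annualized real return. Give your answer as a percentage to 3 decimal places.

Cumulative inflation factor: 1.0774 × 1.008 × 1.051 × 1.012 ≈ 1.15510.
Nominal growth factor: 1.52904. Real growth factor = 1.52904 / 1.15510 ≈ 1.32373.
Annualized: 1.32373^(1/4) − 1 ≈ 0.07263.

7.263%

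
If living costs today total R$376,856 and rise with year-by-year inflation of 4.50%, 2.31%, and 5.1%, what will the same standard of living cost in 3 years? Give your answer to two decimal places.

Cumulative price-level factor: 1.0450 × 1.0231 × 1.051 = 1.1236656145.
Multiplying R$376,856 by the price-level factor gives the future nominal sum.

R$423,460.13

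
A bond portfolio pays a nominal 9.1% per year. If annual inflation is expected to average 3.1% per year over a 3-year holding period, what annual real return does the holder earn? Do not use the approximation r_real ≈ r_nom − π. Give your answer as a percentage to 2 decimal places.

With constant rates the annual real return is the same each year: (1+9.1%)/(1+3.1%) − 1 = 0.05820.

5.82%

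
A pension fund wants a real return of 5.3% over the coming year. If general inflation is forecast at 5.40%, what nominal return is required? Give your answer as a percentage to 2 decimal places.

By the Fisher equation, 1 + r_nom = (1 + 5.3%)(1 + 5.40%) = 1.053 × 1.0540 = 1.109862.
So r_nom = 10.9862%.

10.99%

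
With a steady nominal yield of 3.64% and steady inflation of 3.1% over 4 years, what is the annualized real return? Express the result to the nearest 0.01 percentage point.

With constant rates the annual real return is the same each year: (1+3.64%)/(1+3.1%) − 1 = 0.00524.

0.52%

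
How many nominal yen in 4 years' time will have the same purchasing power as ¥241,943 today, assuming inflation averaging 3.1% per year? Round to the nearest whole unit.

Cumulative price-level factor: (1+3.1%)^4 ≈ 1.1298860875.
The nominal amount required is ¥241,943 scaled up by that factor.

¥273,368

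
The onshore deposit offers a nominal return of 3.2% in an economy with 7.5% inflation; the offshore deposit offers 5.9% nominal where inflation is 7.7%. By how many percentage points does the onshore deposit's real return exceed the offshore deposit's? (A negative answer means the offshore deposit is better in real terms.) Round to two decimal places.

The onshore deposit real return: 1.032/1.075 − 1 = -4.000%.
The offshore deposit real return: 1.059/1.077 − 1 = -1.671%.
Difference: -4.000 − (-1.671) = -2.329 pp.

-2.33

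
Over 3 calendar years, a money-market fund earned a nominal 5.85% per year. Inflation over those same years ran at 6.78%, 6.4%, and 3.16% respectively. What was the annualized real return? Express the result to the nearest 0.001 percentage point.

0.394%

Cumulative inflation factor: 1.0678 × 1.064 × 1.0316 ≈ 1.17204.
Nominal growth factor: 1.18597. Real growth factor = 1.18597 / 1.17204 ≈ 1.01188.
Annualized: 1.01188^(1/3) − 1 ≈ 0.00394.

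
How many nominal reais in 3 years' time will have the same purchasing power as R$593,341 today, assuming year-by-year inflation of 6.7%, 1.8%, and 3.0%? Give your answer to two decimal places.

R$663,825.27

Cumulative price-level factor: 1.067 × 1.018 × 1.030 = 1.11879218.
Multiplying R$593,341 by the price-level factor gives the future nominal sum.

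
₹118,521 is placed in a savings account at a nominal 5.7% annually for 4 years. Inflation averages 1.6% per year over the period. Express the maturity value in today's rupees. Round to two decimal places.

₹138,841.86

Nominal value at maturity: ₹118,521 × (1 + 5.7%)^4 ≈ ₹147,943.28.
Price-level factor over 4 years: (1 + 1.6%)^4 ≈ 1.0655524495.
The maturity value deflated by that factor is the answer in today's purchasing power.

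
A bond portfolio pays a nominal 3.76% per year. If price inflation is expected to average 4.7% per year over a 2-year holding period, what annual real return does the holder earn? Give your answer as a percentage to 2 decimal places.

With constant rates the annual real return is the same each year: (1+3.76%)/(1+4.7%) − 1 = -0.00898.

-0.90%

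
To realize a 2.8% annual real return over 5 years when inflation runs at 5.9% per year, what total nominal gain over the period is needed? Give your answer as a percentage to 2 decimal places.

52.91%

Required annual nominal rate: (1+2.8%)(1+5.9%) − 1 = 8.8652%.
Cumulative over 5 years: (1 + 0.088652)^5 − 1 ≈ 0.52913.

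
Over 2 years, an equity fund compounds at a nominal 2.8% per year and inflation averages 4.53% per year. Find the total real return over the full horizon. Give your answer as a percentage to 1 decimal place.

-3.3%

The annual real rate is (1+2.8%)/(1+4.53%) − 1 = -1.6550%.
Compounded over 2 years: (1 + -0.016550)^2 − 1 ≈ -0.03283.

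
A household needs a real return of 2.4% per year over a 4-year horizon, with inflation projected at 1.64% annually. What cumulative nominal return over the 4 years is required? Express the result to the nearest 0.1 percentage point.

17.3%

Required annual nominal rate: (1+2.4%)(1+1.64%) − 1 = 4.07936%.
Cumulative over 4 years: (1 + 0.0407936)^4 − 1 ≈ 0.17343.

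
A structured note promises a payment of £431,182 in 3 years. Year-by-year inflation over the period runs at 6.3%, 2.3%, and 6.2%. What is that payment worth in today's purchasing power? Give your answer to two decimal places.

£373,359.50

Price-level factor over 3 years: 1.063 × 1.023 × 1.062 = 1.154870838.
Purchasing power today: £431,182 divided by that factor.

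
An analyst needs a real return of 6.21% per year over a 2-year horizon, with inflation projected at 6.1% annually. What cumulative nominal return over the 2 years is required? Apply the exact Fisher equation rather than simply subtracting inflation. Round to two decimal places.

Required annual nominal rate: (1+6.21%)(1+6.1%) − 1 = 12.68881%.
Cumulative over 2 years: (1 + 0.1268881)^2 − 1 ≈ 0.26988.

26.99%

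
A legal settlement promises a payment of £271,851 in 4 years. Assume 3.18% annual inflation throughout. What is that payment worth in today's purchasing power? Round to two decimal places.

Price-level factor over 4 years: (1 + 3.18%)^4 ≈ 1.1333970923.
Purchasing power today: £271,851 divided by that factor.

£239,855.04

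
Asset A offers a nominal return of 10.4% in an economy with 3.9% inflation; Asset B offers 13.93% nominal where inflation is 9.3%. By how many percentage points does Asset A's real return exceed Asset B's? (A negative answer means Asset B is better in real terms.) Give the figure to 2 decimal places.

2.02

Asset A real return: 1.104/1.039 − 1 = 6.256%.
Asset B real return: 1.1393/1.093 − 1 = 4.236%.
Difference: 6.256 − 4.236 = 2.020 pp.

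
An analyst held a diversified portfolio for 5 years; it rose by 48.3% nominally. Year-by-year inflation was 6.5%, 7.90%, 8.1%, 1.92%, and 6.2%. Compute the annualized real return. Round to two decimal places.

1.98%

Cumulative inflation factor: 1.065 × 1.0790 × 1.081 × 1.0192 × 1.062 ≈ 1.34456.
Nominal growth factor: 1.48300. Real growth factor = 1.48300 / 1.34456 ≈ 1.10296.
Annualized: 1.10296^(1/5) − 1 ≈ 0.01979.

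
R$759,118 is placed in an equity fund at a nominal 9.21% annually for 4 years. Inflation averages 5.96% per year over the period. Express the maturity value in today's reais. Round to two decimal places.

Nominal value at maturity: R$759,118 × (1 + 9.21%)^4 ≈ R$1,079,838.77.
Price-level factor over 4 years: (1 + 5.96%)^4 ≈ 1.2605724128.
Dividing the nominal maturity value by the price-level factor gives the value in today's money.

R$856,625.74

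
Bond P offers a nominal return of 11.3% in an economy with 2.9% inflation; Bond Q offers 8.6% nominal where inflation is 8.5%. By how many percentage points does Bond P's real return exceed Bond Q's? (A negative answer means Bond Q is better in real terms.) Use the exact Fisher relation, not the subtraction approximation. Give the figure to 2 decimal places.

Bond P real return: 1.113/1.029 − 1 = 8.163%.
Bond Q real return: 1.086/1.085 − 1 = 0.092%.
Difference: 8.163 − 0.092 = 8.071 pp.

8.07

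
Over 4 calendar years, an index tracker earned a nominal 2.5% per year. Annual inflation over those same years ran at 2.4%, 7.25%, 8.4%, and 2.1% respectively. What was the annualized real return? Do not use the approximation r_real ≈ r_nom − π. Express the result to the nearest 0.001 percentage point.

-2.381%

Cumulative inflation factor: 1.024 × 1.0725 × 1.084 × 1.021 ≈ 1.21549.
Nominal growth factor: 1.10381. Real growth factor = 1.10381 / 1.21549 ≈ 0.90812.
Annualized: 0.90812^(1/4) − 1 ≈ -0.02381.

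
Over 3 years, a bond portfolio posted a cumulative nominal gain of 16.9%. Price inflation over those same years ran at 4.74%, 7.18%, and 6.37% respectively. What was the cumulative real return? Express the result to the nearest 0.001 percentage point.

-2.103%

Cumulative inflation factor: 1.0474 × 1.0718 × 1.0637 ≈ 1.19411.
Nominal growth factor: 1.16900. Real growth factor = 1.16900 / 1.19411 ≈ 0.97897.
Total real return ≈ -2.1031%.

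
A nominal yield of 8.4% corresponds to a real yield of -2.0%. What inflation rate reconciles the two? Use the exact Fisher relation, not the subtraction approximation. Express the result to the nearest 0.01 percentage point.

10.61%

From (1+r_nom) = (1+r_real)(1+π), we get 1+π = (1 + 8.4%)/(1 − 2.0%) = 1.084/0.980 ≈ 1.10612.
So π ≈ 10.6122%.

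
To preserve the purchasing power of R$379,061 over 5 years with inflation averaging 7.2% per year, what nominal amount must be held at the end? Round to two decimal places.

Cumulative price-level factor: (1+7.2%)^5 ≈ 1.4157087842.
Multiplying R$379,061 by the price-level factor gives the future nominal sum.

R$536,639.99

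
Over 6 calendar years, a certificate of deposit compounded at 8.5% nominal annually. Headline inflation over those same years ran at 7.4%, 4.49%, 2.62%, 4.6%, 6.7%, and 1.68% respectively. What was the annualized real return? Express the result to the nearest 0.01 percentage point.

3.77%

Cumulative inflation factor: 1.074 × 1.0449 × 1.0262 × 1.046 × 1.067 × 1.0168 ≈ 1.30690.
Nominal growth factor: 1.63147. Real growth factor = 1.63147 / 1.30690 ≈ 1.24835.
Annualized: 1.24835^(1/6) − 1 ≈ 0.03766.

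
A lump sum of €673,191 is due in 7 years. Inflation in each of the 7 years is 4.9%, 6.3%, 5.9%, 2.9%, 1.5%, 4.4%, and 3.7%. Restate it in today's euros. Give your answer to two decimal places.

Price-level factor over 7 years: 1.049 × 1.063 × 1.059 × 1.029 × 1.015 × 1.044 × 1.037 ≈ 1.3352586033.
Purchasing power today: €673,191 divided by that factor.

€504,165.26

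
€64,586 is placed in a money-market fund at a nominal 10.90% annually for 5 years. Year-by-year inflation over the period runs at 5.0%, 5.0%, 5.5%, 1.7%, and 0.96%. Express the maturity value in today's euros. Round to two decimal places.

Nominal value at maturity: €64,586 × (1 + 10.90%)^5 ≈ €108,341.82.
Price-level factor over 5 years: 1.050 × 1.050 × 1.055 × 1.017 × 1.0096 ≈ 1.1942667815.
Dividing the nominal maturity value by the price-level factor gives the value in today's money.

€90,718.27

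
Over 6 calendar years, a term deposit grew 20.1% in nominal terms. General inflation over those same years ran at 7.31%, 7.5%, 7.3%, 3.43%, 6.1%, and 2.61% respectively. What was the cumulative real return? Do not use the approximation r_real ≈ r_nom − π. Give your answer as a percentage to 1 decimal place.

-13.8%

Cumulative inflation factor: 1.0731 × 1.075 × 1.073 × 1.0343 × 1.061 × 1.0261 ≈ 1.39380.
Nominal growth factor: 1.20100. Real growth factor = 1.20100 / 1.39380 ≈ 0.86167.
Total real return ≈ -13.8326%.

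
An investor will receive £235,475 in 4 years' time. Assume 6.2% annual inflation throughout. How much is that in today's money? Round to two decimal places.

Price-level factor over 4 years: (1 + 6.2%)^4 ≈ 1.2720320883.
Purchasing power today: £235,475 divided by that factor.

£185,117.19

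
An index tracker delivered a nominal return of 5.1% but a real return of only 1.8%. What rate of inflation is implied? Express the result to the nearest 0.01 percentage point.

3.24%

From (1+r_nom) = (1+r_real)(1+π), we get 1+π = (1 + 5.1%)/(1 + 1.8%) = 1.051/1.018 ≈ 1.03242.
So π ≈ 3.2417%.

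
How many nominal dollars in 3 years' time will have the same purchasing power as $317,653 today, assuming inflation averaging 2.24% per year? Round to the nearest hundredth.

Cumulative price-level factor: (1+2.24%)^3 ≈ 1.0687165194.
Multiplying $317,653 by the price-level factor gives the future nominal sum.

$339,481.01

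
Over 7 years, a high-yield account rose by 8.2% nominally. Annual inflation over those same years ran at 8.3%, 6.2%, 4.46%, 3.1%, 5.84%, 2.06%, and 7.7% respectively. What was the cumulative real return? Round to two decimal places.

Cumulative inflation factor: 1.083 × 1.062 × 1.0446 × 1.031 × 1.0584 × 1.0206 × 1.077 ≈ 1.44106.
Nominal growth factor: 1.08200. Real growth factor = 1.08200 / 1.44106 ≈ 0.75083.
Total real return ≈ -24.9165%.

-24.92%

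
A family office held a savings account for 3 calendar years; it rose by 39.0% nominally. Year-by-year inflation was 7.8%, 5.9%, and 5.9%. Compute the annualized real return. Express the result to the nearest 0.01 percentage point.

Cumulative inflation factor: 1.078 × 1.059 × 1.059 ≈ 1.20896.
Nominal growth factor: 1.39000. Real growth factor = 1.39000 / 1.20896 ≈ 1.14975.
Annualized: 1.14975^(1/3) − 1 ≈ 0.04761.

4.76%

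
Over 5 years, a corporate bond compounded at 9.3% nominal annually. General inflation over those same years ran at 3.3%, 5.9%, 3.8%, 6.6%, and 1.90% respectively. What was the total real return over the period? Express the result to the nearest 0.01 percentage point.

Cumulative inflation factor: 1.033 × 1.059 × 1.038 × 1.066 × 1.0190 ≈ 1.23346.
Nominal growth factor: 1.55991. Real growth factor = 1.55991 / 1.23346 ≈ 1.26467.
Total real return ≈ 26.4666%.

26.47%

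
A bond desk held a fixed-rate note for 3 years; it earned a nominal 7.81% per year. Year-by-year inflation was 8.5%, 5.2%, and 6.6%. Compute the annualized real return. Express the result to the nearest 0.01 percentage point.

Cumulative inflation factor: 1.085 × 1.052 × 1.066 ≈ 1.21675.
Nominal growth factor: 1.25308. Real growth factor = 1.25308 / 1.21675 ≈ 1.02985.
Annualized: 1.02985^(1/3) − 1 ≈ 0.00985.

0.99%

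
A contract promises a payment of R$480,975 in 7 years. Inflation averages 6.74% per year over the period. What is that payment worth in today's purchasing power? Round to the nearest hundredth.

R$304,671.70

Price-level factor over 7 years: (1 + 6.74%)^7 ≈ 1.5786664859.
Purchasing power today: R$480,975 divided by that factor.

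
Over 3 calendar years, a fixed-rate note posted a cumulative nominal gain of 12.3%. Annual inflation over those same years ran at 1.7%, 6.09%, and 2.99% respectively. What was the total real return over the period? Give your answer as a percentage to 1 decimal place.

1.1%

Cumulative inflation factor: 1.017 × 1.0609 × 1.0299 ≈ 1.11120.
Nominal growth factor: 1.12300. Real growth factor = 1.12300 / 1.11120 ≈ 1.01062.
Total real return ≈ 1.0623%.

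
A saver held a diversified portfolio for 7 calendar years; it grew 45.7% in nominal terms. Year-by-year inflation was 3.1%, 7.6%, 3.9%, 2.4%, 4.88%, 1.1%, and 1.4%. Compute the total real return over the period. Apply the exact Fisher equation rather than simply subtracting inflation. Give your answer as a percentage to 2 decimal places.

Cumulative inflation factor: 1.031 × 1.076 × 1.039 × 1.024 × 1.0488 × 1.011 × 1.014 ≈ 1.26902.
Nominal growth factor: 1.45700. Real growth factor = 1.45700 / 1.26902 ≈ 1.14813.
Total real return ≈ 14.8131%.

14.81%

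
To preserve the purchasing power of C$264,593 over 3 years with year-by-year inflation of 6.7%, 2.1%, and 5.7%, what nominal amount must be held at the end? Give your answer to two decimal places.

C$304,679.69

Cumulative price-level factor: 1.067 × 1.021 × 1.057 = 1.151503199.
Multiplying C$264,593 by the price-level factor gives the future nominal sum.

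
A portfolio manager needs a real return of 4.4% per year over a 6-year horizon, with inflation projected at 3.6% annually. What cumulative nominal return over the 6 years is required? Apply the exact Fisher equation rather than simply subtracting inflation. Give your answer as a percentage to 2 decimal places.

Required annual nominal rate: (1+4.4%)(1+3.6%) − 1 = 8.1584%.
Cumulative over 6 years: (1 + 0.081584)^6 − 1 ≈ 0.60089.

60.09%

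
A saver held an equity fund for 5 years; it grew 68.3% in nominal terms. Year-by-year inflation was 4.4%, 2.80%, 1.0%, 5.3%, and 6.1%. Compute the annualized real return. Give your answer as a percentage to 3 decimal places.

6.803%

Cumulative inflation factor: 1.044 × 1.0280 × 1.010 × 1.053 × 1.061 ≈ 1.21104.
Nominal growth factor: 1.68300. Real growth factor = 1.68300 / 1.21104 ≈ 1.38971.
Annualized: 1.38971^(1/5) − 1 ≈ 0.06803.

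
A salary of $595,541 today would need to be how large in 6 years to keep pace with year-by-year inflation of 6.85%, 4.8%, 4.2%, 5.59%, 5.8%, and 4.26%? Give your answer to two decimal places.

$809,359.32

Cumulative price-level factor: 1.0685 × 1.048 × 1.042 × 1.0559 × 1.058 × 1.0426 ≈ 1.3590320734.
Multiplying $595,541 by the price-level factor gives the future nominal sum.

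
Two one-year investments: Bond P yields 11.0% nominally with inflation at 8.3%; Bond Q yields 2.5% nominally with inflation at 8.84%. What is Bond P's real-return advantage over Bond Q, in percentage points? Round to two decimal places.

Bond P real return: 1.110/1.083 − 1 = 2.493%.
Bond Q real return: 1.025/1.0884 − 1 = -5.825%.
Difference: 2.493 − (-5.825) = 8.318 pp.

8.32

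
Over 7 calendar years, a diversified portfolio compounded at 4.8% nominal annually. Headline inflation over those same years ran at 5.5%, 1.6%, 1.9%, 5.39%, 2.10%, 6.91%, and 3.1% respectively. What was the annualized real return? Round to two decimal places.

Cumulative inflation factor: 1.055 × 1.016 × 1.019 × 1.0539 × 1.0210 × 1.0691 × 1.031 ≈ 1.29546.
Nominal growth factor: 1.38845. Real growth factor = 1.38845 / 1.29546 ≈ 1.07178.
Annualized: 1.07178^(1/7) − 1 ≈ 0.00995.

1.00%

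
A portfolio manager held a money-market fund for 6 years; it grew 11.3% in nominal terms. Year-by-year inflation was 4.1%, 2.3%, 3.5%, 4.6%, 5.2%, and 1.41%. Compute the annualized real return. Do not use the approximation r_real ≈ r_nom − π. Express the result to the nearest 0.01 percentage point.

Cumulative inflation factor: 1.041 × 1.023 × 1.035 × 1.046 × 1.052 × 1.0141 ≈ 1.22997.
Nominal growth factor: 1.11300. Real growth factor = 1.11300 / 1.22997 ≈ 0.90490.
Annualized: 0.90490^(1/6) − 1 ≈ -0.01652.

-1.65%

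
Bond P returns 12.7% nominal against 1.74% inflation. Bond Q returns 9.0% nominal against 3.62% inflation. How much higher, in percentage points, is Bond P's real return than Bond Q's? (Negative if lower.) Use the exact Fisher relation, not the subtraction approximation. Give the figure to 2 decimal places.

Bond P real return: 1.127/1.0174 − 1 = 10.773%.
Bond Q real return: 1.090/1.0362 − 1 = 5.192%.
Difference: 10.773 − 5.192 = 5.581 pp.

5.58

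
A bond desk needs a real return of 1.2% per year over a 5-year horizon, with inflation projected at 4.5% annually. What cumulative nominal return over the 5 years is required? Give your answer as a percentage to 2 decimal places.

Required annual nominal rate: (1+1.2%)(1+4.5%) − 1 = 5.754%.
Cumulative over 5 years: (1 + 0.05754)^5 − 1 ≈ 0.32277.

32.28%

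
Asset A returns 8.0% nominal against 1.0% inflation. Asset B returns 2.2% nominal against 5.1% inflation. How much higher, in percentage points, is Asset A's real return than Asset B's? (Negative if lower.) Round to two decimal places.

Asset A real return: 1.080/1.010 − 1 = 6.931%.
Asset B real return: 1.022/1.051 − 1 = -2.759%.
Difference: 6.931 − (-2.759) = 9.690 pp.

9.69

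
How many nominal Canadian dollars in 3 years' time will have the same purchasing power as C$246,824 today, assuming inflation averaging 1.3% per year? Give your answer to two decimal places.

Cumulative price-level factor: (1+1.3%)^3 = 1.039509197.
Multiplying C$246,824 by the price-level factor gives the future nominal sum.

C$256,575.82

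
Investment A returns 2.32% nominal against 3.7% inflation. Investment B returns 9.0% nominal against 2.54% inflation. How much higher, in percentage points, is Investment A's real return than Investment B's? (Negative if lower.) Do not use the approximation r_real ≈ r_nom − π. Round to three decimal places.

-7.631

Investment A real return: 1.0232/1.037 − 1 = -1.3308%.
Investment B real return: 1.090/1.0254 − 1 = 6.3000%.
Difference: -1.3308 − 6.3000 = -7.6308 pp.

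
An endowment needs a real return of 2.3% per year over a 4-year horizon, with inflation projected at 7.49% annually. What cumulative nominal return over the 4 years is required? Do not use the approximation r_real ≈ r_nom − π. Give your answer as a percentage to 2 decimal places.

Required annual nominal rate: (1+2.3%)(1+7.49%) − 1 = 9.96227%.
Cumulative over 4 years: (1 + 0.0996227)^4 − 1 ≈ 0.46209.

46.21%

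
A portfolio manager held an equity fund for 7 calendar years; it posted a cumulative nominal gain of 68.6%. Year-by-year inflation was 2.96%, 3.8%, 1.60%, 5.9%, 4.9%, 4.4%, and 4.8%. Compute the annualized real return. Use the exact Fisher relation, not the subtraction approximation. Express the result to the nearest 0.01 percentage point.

3.56%

Cumulative inflation factor: 1.0296 × 1.038 × 1.0160 × 1.059 × 1.049 × 1.044 × 1.048 ≈ 1.31975.
Nominal growth factor: 1.68600. Real growth factor = 1.68600 / 1.31975 ≈ 1.27751.
Annualized: 1.27751^(1/7) − 1 ≈ 0.03561.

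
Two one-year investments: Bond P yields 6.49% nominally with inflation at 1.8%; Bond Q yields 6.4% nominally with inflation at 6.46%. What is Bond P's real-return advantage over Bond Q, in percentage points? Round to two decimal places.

Bond P real return: 1.0649/1.018 − 1 = 4.607%.
Bond Q real return: 1.064/1.0646 − 1 = -0.056%.
Difference: 4.607 − (-0.056) = 4.663 pp.

4.66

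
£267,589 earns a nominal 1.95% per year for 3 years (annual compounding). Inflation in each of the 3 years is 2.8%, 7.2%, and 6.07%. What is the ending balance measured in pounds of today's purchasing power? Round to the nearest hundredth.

£242,576.92

Nominal value at maturity: £267,589 × (1 + 1.95%)^3 ≈ £283,550.19.
Price-level factor over 3 years: 1.028 × 1.072 × 1.0607 = 1.1689083712.
The maturity value deflated by that factor is the answer in today's purchasing power.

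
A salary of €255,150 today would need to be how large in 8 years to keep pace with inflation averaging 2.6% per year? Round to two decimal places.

Cumulative price-level factor: (1+2.6%)^8 ≈ 1.2279449184.
Multiplying €255,150 by the price-level factor gives the future nominal sum.

€313,310.15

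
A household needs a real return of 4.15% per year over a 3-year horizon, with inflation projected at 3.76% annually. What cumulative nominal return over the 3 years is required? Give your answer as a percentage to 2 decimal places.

26.20%

Required annual nominal rate: (1+4.15%)(1+3.76%) − 1 = 8.06604%.
Cumulative over 3 years: (1 + 0.0806604)^3 − 1 ≈ 0.26202.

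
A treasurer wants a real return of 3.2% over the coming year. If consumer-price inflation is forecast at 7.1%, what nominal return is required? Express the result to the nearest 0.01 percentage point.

10.53%

By the Fisher equation, 1 + r_nom = (1 + 3.2%)(1 + 7.1%) = 1.032 × 1.071 = 1.105272.
So r_nom = 10.5272%.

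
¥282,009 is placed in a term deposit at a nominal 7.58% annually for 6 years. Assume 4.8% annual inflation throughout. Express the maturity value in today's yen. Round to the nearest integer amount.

Nominal value at maturity: ¥282,009 × (1 + 7.58%)^6 ≈ ¥437,172.
Price-level factor over 6 years: (1 + 4.8%)^6 ≈ 1.3248530073.
Dividing the nominal maturity value by the price-level factor gives the value in today's money.

¥329,978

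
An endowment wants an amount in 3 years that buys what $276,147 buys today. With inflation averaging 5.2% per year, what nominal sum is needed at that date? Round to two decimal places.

Cumulative price-level factor: (1+5.2%)^3 = 1.164252608.
The nominal amount required is $276,147 scaled up by that factor.

$321,504.86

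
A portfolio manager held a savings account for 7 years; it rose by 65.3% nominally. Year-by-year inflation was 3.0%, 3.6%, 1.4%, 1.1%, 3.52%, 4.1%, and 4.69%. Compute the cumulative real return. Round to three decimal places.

Cumulative inflation factor: 1.030 × 1.036 × 1.014 × 1.011 × 1.0352 × 1.041 × 1.0469 ≈ 1.23415.
Nominal growth factor: 1.65300. Real growth factor = 1.65300 / 1.23415 ≈ 1.33939.
Total real return ≈ 33.9389%.

33.939%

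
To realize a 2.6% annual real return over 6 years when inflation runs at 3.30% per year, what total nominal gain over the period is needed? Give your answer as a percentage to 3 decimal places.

Required annual nominal rate: (1+2.6%)(1+3.30%) − 1 = 5.9858%.
Cumulative over 6 years: (1 + 0.059858)^6 − 1 ≈ 0.41738.

41.738%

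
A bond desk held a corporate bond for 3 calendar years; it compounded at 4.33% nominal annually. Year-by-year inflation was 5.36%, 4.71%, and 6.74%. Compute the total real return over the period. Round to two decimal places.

-3.56%

Cumulative inflation factor: 1.0536 × 1.0471 × 1.0674 ≈ 1.17758.
Nominal growth factor: 1.13561. Real growth factor = 1.13561 / 1.17758 ≈ 0.96435.
Total real return ≈ -3.5646%.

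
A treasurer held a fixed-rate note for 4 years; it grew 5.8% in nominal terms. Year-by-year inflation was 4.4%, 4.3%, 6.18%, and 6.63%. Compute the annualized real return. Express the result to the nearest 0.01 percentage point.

-3.75%

Cumulative inflation factor: 1.044 × 1.043 × 1.0618 × 1.0663 ≈ 1.23284.
Nominal growth factor: 1.05800. Real growth factor = 1.05800 / 1.23284 ≈ 0.85818.
Annualized: 0.85818^(1/4) − 1 ≈ -0.03751.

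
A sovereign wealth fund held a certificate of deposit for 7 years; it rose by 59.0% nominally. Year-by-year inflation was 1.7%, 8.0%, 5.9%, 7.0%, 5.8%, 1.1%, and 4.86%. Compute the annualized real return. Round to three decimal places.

1.877%

Cumulative inflation factor: 1.017 × 1.080 × 1.059 × 1.070 × 1.058 × 1.011 × 1.0486 ≈ 1.39595.
Nominal growth factor: 1.59000. Real growth factor = 1.59000 / 1.39595 ≈ 1.13901.
Annualized: 1.13901^(1/7) − 1 ≈ 0.01877.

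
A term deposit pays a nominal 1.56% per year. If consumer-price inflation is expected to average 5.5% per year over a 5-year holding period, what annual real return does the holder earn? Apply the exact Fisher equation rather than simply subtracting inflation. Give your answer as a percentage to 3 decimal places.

With constant rates the annual real return is the same each year: (1+1.56%)/(1+5.5%) − 1 = -0.03735.

-3.735%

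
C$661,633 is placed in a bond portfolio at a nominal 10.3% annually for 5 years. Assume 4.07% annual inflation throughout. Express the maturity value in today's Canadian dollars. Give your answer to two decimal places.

C$884,844.48

Nominal value at maturity: C$661,633 × (1 + 10.3%)^5 ≈ C$1,080,176.49.
Price-level factor over 5 years: (1 + 4.07%)^5 ≈ 1.2207529229.
Dividing the nominal maturity value by the price-level factor gives the value in today's money.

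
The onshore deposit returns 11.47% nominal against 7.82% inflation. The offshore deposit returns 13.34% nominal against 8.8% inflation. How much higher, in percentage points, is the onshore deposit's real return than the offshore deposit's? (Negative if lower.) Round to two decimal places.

The onshore deposit real return: 1.1147/1.0782 − 1 = 3.385%.
The offshore deposit real return: 1.1334/1.088 − 1 = 4.173%.
Difference: 3.385 − 4.173 = -0.788 pp.

-0.79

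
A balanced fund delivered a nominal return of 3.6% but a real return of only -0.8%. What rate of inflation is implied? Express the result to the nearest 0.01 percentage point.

4.44%

From (1+r_nom) = (1+r_real)(1+π), we get 1+π = (1 + 3.6%)/(1 − 0.8%) = 1.036/0.992 ≈ 1.04435.
So π ≈ 4.4355%.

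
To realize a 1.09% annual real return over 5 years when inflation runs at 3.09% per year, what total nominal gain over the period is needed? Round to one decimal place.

22.9%

Required annual nominal rate: (1+1.09%)(1+3.09%) − 1 = 4.213681%.
Cumulative over 5 years: (1 + 0.04213681)^5 − 1 ≈ 0.22920.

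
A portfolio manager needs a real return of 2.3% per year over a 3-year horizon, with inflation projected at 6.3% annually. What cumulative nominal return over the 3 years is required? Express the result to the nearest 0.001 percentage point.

Required annual nominal rate: (1+2.3%)(1+6.3%) − 1 = 8.7449%.
Cumulative over 3 years: (1 + 0.087449)^3 − 1 ≈ 0.28596.

28.596%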